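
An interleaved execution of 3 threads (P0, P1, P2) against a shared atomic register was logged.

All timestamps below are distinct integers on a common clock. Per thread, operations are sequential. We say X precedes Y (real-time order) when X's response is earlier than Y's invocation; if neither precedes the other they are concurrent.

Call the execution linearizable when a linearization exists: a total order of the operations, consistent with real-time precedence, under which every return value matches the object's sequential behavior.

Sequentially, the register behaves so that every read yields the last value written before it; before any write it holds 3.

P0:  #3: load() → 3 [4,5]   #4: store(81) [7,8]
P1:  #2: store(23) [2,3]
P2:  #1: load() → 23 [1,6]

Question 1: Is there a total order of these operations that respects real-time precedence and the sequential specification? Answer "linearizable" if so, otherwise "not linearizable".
the violation lands at event 5, #3's response at time 5: events 1..4 linearize, events 1..5 do not
exactly one order of the 2 completed ops respects real time; the atomic register replay fails
every completion of the 1 pending operation (#1) was checked; none linearizes
for example #2, #3 (pending dropped) fails at step 2: #3 load() → 3 is not legal there

not linearizable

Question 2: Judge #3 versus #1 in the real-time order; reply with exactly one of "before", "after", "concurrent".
#3 spans [4,5], #1 spans [1,6]
the intervals overlap in both directions

concurrent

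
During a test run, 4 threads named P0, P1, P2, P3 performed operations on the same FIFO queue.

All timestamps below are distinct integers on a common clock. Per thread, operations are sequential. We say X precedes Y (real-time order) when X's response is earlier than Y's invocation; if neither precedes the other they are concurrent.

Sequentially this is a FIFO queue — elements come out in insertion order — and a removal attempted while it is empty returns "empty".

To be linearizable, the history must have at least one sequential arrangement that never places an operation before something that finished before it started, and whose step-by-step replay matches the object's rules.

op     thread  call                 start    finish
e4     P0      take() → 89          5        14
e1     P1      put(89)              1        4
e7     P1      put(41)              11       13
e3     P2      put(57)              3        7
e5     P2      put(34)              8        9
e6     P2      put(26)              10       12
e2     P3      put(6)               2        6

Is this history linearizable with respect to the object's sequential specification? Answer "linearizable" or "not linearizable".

linearizable

one valid linearization: e1, e2, e3, e4, e5, e6, e7
1. e1 put(89), leaving queue <89>
2. e2 put(6), leaving queue <89,6>
3. e3 put(57), leaving queue <89,6,57>
4. e4 take() → 89, leaving queue <6,57>
5. e5 put(34), leaving queue <6,57,34>
6. e6 put(26), leaving queue <6,57,34,26>
7. e7 put(41), leaving queue <6,57,34,26,41>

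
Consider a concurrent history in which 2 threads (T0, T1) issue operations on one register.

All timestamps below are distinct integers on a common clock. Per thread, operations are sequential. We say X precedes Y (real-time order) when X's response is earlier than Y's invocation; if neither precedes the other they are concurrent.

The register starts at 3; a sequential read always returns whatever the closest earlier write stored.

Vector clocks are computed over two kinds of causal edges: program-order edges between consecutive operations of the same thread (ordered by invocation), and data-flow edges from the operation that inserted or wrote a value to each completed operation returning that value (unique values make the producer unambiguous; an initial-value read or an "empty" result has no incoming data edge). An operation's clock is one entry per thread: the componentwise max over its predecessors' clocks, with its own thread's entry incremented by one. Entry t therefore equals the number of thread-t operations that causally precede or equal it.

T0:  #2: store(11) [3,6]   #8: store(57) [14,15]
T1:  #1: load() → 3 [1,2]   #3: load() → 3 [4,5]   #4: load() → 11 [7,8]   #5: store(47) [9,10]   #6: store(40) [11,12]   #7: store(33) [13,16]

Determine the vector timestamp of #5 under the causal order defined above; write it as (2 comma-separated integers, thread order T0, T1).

(1, 4)

#1, invoked 1, has no incoming edges; only T1's bump applies → (0, 1)
#2, invoked 3, has no incoming edges; only T0's bump applies → (1, 0)
merge at #3 (invoked 4): VC(#1)=(0, 1), own-thread bump on T1 → (0, 2)
merge at #8 (invoked 14): VC(#2)=(1, 0), own-thread bump on T0 → (2, 0)
merge at #4 (invoked 7): VC(#2)=(1, 0), VC(#3)=(0, 2), own-thread bump on T1 → (1, 3)
merge at #5 (invoked 9): VC(#4)=(1, 3), own-thread bump on T1 → (1, 4)
merge at #6 (invoked 11): VC(#5)=(1, 4), own-thread bump on T1 → (1, 5)
merge at #7 (invoked 13): VC(#6)=(1, 5), own-thread bump on T1 → (1, 6)
target: VC(#5) = (1, 4)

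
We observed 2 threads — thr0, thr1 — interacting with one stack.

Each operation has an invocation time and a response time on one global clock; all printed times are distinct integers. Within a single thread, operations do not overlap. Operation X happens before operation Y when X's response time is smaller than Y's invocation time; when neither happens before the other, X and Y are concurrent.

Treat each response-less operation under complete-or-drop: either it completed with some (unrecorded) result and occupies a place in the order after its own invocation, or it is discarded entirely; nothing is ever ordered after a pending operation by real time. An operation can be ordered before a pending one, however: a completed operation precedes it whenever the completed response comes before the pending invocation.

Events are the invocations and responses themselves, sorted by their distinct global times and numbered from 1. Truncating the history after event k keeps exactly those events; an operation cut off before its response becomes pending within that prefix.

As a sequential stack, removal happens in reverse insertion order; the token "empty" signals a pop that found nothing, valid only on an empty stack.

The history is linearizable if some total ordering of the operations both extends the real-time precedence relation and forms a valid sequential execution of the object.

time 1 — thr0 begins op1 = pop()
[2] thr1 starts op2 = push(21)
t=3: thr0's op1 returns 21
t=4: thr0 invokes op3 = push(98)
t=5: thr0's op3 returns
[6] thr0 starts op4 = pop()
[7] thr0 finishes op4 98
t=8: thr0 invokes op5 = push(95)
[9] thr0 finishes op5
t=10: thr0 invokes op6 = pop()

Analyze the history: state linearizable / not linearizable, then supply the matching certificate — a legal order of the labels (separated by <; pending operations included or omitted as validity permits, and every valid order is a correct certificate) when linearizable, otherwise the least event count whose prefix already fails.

step 1: op2 push(21) (pending, included) — stack <21>
step 2: op1 pop() → 21 — stack <>
step 3: op3 push(98) — stack <98>
step 4: op4 pop() → 98 — stack <>
step 5: op5 push(95) — stack <95>

linearizable — witness: op2 < op1 < op3 < op4 < op5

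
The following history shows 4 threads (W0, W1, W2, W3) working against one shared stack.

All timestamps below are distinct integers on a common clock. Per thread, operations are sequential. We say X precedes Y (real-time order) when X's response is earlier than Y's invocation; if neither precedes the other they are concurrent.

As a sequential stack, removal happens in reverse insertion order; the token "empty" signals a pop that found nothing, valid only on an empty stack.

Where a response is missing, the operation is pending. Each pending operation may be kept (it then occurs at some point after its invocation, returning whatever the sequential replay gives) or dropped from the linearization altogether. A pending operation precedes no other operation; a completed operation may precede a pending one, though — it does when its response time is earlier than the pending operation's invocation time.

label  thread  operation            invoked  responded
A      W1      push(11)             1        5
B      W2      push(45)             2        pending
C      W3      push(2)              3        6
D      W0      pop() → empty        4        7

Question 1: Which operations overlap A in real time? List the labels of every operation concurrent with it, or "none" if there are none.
B, C, D

A spans [1,5]: anything still running between times 1 and 5 counts as concurrent
B [2,…): concurrent
C [3,6]: concurrent
D [4,7]: concurrent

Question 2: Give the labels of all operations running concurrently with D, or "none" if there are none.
A, B, C

D runs from 4 to 7; window-overlapping ops are concurrent
A [1,5]: concurrent
B [2,…): concurrent
C [3,6]: concurrent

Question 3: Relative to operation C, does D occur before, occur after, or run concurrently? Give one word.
concurrent

D spans [4,7], C spans [3,6]
the intervals overlap in both directions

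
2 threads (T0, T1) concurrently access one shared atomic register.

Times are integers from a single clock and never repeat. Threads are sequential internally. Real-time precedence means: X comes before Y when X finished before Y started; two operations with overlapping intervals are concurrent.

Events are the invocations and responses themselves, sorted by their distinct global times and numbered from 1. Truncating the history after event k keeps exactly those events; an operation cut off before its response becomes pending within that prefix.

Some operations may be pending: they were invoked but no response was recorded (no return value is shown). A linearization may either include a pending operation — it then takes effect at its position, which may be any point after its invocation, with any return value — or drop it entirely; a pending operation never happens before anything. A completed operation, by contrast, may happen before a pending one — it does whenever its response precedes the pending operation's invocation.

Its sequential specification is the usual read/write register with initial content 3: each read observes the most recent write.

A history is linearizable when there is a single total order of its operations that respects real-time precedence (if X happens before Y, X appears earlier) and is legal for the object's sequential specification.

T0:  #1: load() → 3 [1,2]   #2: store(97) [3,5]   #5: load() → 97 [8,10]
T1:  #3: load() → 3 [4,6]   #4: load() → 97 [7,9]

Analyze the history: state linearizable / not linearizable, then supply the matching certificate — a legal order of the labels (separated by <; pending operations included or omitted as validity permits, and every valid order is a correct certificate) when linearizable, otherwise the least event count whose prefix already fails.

step 1: #1 load() → 3 — value 3
step 2: #3 load() → 3 — value 3
step 3: #2 store(97) — value 97
step 4: #4 load() → 97 — value 97
step 5: #5 load() → 97 — value 97

linearizable — witness: #1 < #3 < #2 < #4 < #5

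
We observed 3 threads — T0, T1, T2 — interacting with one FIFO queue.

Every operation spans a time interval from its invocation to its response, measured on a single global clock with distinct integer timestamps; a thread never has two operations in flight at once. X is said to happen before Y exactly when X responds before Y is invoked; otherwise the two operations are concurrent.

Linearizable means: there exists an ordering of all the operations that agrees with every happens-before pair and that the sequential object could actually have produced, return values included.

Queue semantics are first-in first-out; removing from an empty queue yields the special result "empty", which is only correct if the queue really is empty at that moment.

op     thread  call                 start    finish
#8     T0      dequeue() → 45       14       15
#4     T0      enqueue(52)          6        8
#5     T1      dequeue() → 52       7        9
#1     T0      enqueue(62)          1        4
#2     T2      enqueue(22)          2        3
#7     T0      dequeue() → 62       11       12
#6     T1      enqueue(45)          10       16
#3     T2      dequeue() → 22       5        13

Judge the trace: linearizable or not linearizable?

prefix check: 1..8 passes, 1..9 fails once #5's time-9 response joins
checked exhaustively: 4 real-time-consistent orders of 4 completed operations, zero legal FIFO queue replays
completion choices over the 1 pending operation (#3) were checked; none helps
one such order, #1, #2, #4, #5 (pending dropped), breaks at step 4 where #5 dequeue() → 52 is illegal
one such order, #1, #2, #5, #4 (pending dropped), breaks at step 3 where #5 dequeue() → 52 is illegal

not linearizable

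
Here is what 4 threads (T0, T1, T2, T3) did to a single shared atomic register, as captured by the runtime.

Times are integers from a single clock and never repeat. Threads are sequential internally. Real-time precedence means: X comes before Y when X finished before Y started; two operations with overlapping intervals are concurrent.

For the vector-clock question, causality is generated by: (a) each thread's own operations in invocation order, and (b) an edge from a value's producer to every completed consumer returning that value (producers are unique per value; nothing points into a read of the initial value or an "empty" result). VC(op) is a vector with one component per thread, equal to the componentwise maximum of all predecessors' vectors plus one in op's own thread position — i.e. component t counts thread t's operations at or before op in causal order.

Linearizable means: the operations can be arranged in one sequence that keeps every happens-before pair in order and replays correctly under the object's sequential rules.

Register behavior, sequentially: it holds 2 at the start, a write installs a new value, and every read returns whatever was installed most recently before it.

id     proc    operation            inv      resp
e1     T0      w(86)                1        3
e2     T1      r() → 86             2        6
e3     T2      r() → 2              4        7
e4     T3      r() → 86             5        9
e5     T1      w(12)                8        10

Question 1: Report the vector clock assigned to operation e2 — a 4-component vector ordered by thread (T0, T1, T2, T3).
invoked at 4, e3 has no predecessors; its own T2 bump gives (0, 0, 1, 0)
invoked at 1, e1 has no predecessors; its own T0 bump gives (1, 0, 0, 0)
e4 (invocation 5): componentwise max over VC(e1)=(1, 0, 0, 0), +1 at T3, giving (1, 0, 0, 1)
e2 (invocation 2): componentwise max over VC(e1)=(1, 0, 0, 0), +1 at T1, giving (1, 1, 0, 0)
e5 (invocation 8): componentwise max over VC(e2)=(1, 1, 0, 0), +1 at T1, giving (1, 2, 0, 0)
target: VC(e2) = (1, 1, 0, 0)

(1, 1, 0, 0)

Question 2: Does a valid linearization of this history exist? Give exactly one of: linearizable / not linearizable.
cut after 6 events: linearizable; cut after 7 events (e3 responds, time 7): not linearizable
checked exhaustively: 3 real-time-consistent orders of 3 completed operations, zero legal atomic register replays
include/drop combinations of the 1 pending operation (e4) were all tried; none helps
for example e1, e2, e3 (pending dropped) fails at step 3: e3 r() → 2 is not legal there
for example e1, e3, e2 (pending dropped) fails at step 2: e3 r() → 2 is not legal there

not linearizable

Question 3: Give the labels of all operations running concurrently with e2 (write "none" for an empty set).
e2 spans [2,6]: anything still running between times 2 and 6 counts as concurrent
e1 [1,3]: concurrent
e3 [4,7]: concurrent
e4 [5,9]: concurrent
e5 [8,10]: after

e1, e3, e4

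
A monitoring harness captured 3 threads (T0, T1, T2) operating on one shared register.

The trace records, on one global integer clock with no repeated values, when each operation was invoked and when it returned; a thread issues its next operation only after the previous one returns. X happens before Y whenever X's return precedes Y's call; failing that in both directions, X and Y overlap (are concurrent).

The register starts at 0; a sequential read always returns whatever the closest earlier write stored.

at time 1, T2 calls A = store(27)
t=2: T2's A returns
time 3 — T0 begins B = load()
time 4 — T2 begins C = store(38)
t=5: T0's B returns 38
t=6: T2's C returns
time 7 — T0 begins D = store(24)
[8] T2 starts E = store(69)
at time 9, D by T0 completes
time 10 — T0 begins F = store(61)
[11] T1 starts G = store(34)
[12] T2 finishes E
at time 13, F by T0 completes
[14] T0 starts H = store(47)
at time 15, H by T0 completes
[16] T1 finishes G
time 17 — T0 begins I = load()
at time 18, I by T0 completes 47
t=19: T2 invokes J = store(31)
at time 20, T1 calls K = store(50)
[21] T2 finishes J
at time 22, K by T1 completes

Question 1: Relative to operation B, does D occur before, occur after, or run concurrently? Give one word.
D spans [7,9], B spans [3,5]
resp(B)=5 < inv(D)=7

after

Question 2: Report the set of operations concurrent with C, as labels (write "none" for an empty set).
C spans [4,6]; an op avoiding the whole window 4..6 is ordered, any other is concurrent
A [1,2]: before
B [3,5]: concurrent
D [7,9]: after
E [8,12]: after
F [10,13]: after
G [11,16]: after
H [14,15]: after
I [17,18]: after
J [19,21]: after
K [20,22]: after

B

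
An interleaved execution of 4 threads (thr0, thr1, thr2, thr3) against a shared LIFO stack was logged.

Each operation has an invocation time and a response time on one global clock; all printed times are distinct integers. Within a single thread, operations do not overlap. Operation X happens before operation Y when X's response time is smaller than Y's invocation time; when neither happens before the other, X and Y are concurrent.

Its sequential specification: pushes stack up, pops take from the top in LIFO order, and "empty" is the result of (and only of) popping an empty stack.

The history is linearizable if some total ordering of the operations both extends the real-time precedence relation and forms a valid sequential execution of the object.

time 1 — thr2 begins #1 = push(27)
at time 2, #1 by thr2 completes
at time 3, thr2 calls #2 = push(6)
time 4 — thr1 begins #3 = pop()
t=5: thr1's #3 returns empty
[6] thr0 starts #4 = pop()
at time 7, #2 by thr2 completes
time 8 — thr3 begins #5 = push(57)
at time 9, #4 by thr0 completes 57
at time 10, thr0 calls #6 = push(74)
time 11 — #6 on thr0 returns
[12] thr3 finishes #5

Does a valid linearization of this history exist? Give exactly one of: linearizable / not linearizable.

not linearizable

prefix check: 1..4 passes, 1..5 fails once #3's time-5 response joins
exactly one order of the 2 completed ops respects real time; the LIFO stack replay fails
no escape via the 1 pending operation (#2): every completion choice fails
e.g. #1, #3 (pending dropped): illegal at step 2, since #3 pop() → empty cannot apply there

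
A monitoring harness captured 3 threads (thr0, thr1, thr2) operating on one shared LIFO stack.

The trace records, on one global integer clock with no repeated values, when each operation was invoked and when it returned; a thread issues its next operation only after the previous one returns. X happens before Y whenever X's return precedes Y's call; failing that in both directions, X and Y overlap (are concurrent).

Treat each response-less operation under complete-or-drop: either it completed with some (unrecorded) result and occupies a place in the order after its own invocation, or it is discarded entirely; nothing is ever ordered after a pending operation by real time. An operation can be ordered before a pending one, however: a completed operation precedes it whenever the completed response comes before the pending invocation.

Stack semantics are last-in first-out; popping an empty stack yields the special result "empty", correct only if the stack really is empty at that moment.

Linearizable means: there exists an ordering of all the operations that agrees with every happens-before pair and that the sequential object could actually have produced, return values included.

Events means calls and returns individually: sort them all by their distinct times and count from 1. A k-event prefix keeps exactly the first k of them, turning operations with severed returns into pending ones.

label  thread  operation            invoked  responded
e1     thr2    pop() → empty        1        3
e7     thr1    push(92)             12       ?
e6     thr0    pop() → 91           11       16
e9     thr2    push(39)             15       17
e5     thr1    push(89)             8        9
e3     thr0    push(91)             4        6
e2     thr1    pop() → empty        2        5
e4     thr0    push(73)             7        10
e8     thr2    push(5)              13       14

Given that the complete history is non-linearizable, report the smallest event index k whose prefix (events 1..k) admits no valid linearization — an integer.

16

events 1..15 are still linearizable — one witness is e1, e2, e3, e4, e5, e6, e7, e8:
1. e1 pop() → empty, leaving stack <>
2. e2 pop() → empty, leaving stack <>
3. e3 push(91), leaving stack <91>
4. e4 push(73), leaving stack <91,73>
5. e5 push(89), leaving stack <91,73,89>
6. e6 pop() (pending, included), leaving stack <91,73>
7. e7 push(92) (pending, included), leaving stack <91,73,92>
8. e8 push(5), leaving stack <91,73,92,5>
once event 16 joins (e6's response, time 16), exhaustive search finds no witness
include/drop combinations of the 2 pending operations (e7, e9) were all tried; none helps
for example e1, e2, e3, e4, e5, e6, e8 (pending dropped) fails at step 6: e6 pop() → 91 is not legal there
for example e1, e2, e3, e4, e5, e8, e6 (pending dropped) fails at step 7: e6 pop() → 91 is not legal there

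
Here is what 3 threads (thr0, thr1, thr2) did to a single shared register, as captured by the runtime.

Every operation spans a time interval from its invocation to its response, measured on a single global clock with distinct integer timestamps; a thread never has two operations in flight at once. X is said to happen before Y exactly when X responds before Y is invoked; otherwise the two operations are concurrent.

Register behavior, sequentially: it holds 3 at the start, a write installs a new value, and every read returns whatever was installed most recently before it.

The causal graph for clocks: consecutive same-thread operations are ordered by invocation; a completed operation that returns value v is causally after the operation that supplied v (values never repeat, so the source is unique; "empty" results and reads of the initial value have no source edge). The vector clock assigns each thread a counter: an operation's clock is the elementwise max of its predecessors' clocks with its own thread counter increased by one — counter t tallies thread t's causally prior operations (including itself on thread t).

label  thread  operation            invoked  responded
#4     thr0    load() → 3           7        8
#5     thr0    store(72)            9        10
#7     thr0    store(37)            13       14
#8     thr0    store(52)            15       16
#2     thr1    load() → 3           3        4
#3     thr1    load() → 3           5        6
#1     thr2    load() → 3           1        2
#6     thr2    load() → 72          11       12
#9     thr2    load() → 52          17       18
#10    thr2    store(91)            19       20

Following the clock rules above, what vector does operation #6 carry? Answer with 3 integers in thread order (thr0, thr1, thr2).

invoked at 1, #1 has no predecessors; its own thr2 bump gives (0, 0, 1)
invoked at 3, #2 has no predecessors; its own thr1 bump gives (0, 1, 0)
invoked at 7, #4 has no predecessors; its own thr0 bump gives (1, 0, 0)
#3 (invocation 5): componentwise max over VC(#2)=(0, 1, 0), +1 at thr1, giving (0, 2, 0)
#5 (invocation 9): componentwise max over VC(#4)=(1, 0, 0), +1 at thr0, giving (2, 0, 0)
#7 (invocation 13): componentwise max over VC(#5)=(2, 0, 0), +1 at thr0, giving (3, 0, 0)
#6 (invocation 11): componentwise max over VC(#1)=(0, 0, 1), VC(#5)=(2, 0, 0), +1 at thr2, giving (2, 0, 2)
#8 (invocation 15): componentwise max over VC(#7)=(3, 0, 0), +1 at thr0, giving (4, 0, 0)
#9 (invocation 17): componentwise max over VC(#6)=(2, 0, 2), VC(#8)=(4, 0, 0), +1 at thr2, giving (4, 0, 3)
#10 (invocation 19): componentwise max over VC(#9)=(4, 0, 3), +1 at thr2, giving (4, 0, 4)
target: VC(#6) = (2, 0, 2)

(2, 0, 2)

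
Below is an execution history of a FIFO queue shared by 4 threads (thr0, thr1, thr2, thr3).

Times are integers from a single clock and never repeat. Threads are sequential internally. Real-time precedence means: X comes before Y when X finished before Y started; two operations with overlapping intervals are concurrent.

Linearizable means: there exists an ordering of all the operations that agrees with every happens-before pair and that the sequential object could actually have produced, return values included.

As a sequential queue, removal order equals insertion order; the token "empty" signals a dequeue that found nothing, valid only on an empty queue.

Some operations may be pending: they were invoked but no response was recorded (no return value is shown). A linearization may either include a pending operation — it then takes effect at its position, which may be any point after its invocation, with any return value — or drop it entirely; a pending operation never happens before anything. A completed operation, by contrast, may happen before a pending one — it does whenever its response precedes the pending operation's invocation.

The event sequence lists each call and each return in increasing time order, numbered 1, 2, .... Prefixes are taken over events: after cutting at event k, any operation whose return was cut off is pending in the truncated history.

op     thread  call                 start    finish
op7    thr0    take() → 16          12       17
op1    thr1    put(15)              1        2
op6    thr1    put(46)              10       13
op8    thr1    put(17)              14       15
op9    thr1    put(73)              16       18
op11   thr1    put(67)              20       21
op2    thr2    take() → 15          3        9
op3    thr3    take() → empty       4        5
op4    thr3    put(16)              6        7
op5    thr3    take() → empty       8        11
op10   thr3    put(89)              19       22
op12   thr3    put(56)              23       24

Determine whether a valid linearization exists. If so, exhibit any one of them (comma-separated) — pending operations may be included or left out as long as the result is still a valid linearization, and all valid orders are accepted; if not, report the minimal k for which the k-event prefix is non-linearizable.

cut after 10 events: linearizable; cut after 11 events (op5 responds, time 11): not linearizable
4 orders of the 5 completed FIFO queue ops respect real time; none is legal
no completion choice of the 1 pending operation (op6) rescues it — every subset was tried
for example op1, op2, op3, op4, op5 (pending dropped) fails at step 5: op5 take() → empty is not legal there
for example op1, op3, op2, op4, op5 (pending dropped) fails at step 2: op3 take() → empty is not legal there

not linearizable — minimal violating prefix: 11 events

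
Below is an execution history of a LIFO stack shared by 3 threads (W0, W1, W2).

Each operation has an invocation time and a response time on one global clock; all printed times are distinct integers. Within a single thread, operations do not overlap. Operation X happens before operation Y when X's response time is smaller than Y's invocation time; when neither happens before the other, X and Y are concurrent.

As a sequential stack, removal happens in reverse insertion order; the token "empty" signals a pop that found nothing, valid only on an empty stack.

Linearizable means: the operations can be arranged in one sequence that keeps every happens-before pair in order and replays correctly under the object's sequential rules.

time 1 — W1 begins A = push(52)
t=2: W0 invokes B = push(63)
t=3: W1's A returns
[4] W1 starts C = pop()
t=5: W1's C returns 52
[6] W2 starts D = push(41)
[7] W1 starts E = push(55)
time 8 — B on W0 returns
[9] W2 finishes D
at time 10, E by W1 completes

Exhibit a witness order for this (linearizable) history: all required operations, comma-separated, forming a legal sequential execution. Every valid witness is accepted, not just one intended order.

step 1: A push(52) — stack <52>
step 2: C pop() → 52 — stack <>
step 3: B push(63) — stack <63>
step 4: D push(41) — stack <63,41>
step 5: E push(55) — stack <63,41,55>

A, C, B, D, E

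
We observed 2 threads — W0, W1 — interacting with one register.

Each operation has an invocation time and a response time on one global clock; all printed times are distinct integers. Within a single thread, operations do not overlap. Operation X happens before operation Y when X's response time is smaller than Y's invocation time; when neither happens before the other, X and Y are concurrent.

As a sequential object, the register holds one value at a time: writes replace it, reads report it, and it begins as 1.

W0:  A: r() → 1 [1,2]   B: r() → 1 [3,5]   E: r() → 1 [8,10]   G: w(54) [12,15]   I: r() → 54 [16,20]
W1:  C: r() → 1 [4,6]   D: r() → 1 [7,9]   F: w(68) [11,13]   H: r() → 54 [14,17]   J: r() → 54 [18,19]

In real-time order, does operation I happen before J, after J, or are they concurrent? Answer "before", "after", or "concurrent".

I spans [16,20], J spans [18,19]
the intervals overlap in both directions

concurrent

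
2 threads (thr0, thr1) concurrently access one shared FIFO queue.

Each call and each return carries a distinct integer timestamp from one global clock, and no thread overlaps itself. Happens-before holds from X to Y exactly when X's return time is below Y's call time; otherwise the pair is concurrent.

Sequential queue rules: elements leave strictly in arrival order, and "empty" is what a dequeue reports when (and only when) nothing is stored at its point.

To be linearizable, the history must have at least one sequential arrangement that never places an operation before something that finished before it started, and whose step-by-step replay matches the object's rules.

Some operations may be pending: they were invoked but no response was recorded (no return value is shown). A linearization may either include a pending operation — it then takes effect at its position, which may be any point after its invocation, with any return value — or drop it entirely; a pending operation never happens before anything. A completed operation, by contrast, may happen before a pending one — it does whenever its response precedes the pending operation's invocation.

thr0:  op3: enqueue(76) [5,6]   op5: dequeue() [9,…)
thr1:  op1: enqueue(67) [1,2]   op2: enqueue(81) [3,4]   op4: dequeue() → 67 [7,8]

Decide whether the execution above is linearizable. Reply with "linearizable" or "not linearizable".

linearizable

one valid linearization: op1, op2, op3, op4
1. op1 enqueue(67), leaving queue <67>
2. op2 enqueue(81), leaving queue <67,81>
3. op3 enqueue(76), leaving queue <67,81,76>
4. op4 dequeue() → 67, leaving queue <81,76>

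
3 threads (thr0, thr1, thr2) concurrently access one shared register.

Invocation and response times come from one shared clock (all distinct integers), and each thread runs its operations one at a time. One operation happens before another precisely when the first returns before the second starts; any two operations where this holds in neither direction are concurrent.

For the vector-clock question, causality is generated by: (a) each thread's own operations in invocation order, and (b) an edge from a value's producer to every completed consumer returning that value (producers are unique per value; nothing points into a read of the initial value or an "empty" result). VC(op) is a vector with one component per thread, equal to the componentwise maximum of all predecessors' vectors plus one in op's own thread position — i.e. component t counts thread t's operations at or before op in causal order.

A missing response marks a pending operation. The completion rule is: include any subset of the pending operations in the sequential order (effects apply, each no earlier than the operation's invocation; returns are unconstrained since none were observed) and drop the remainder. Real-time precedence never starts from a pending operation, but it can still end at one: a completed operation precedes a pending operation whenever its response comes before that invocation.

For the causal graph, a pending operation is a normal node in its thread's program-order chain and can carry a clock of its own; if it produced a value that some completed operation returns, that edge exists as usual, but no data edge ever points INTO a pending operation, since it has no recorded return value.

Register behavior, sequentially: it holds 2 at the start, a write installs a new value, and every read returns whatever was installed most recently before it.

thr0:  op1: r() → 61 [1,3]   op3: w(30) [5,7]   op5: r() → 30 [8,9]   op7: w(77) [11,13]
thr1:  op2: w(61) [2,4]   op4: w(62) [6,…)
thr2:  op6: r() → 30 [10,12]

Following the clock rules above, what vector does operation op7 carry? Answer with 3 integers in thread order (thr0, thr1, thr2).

invoked at 2, op2 has no predecessors; its own thr1 bump gives (0, 1, 0)
from VC(op2)=(0, 1, 0), op4 (invoked 6) maxes components and bumps thr1 → (0, 2, 0)
from VC(op2)=(0, 1, 0), op1 (invoked 1) maxes components and bumps thr0 → (1, 1, 0)
from VC(op1)=(1, 1, 0), op3 (invoked 5) maxes components and bumps thr0 → (2, 1, 0)
from VC(op3)=(2, 1, 0), op6 (invoked 10) maxes components and bumps thr2 → (2, 1, 1)
from VC(op3)=(2, 1, 0), op5 (invoked 8) maxes components and bumps thr0 → (3, 1, 0)
from VC(op5)=(3, 1, 0), op7 (invoked 11) maxes components and bumps thr0 → (4, 1, 0)
target: VC(op7) = (4, 1, 0)

(4, 1, 0)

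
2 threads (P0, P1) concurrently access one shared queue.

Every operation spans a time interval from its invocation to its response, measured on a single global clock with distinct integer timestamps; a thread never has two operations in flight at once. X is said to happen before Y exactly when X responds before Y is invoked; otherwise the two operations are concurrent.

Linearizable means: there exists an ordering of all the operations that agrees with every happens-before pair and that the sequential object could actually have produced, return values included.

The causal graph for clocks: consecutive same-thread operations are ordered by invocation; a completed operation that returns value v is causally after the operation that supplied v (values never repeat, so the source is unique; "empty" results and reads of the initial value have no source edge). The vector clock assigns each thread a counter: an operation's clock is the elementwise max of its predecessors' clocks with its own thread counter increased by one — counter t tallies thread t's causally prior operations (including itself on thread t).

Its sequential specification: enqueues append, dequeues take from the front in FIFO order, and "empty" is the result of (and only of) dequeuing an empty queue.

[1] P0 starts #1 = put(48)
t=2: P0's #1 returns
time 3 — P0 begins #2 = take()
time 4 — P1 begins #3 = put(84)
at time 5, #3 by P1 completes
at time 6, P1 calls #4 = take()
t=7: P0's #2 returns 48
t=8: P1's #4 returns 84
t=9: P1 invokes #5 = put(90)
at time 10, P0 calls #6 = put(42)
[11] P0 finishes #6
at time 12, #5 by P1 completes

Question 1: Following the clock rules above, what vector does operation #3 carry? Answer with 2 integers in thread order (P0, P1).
(0, 1)

invoked at 4, #3 has no predecessors; its own P1 bump gives (0, 1)
invoked at 1, #1 has no predecessors; its own P0 bump gives (1, 0)
VC(#4, invoked at 6): max of VC(#3)=(0, 1), then +1 on thread P1 → (0, 2)
VC(#2, invoked at 3): max of VC(#1)=(1, 0), then +1 on thread P0 → (2, 0)
VC(#5, invoked at 9): max of VC(#4)=(0, 2), then +1 on thread P1 → (0, 3)
VC(#6, invoked at 10): max of VC(#2)=(2, 0), then +1 on thread P0 → (3, 0)
target: VC(#3) = (0, 1)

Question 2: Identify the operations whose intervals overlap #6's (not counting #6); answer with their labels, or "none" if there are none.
#5

#6 spans [10,11]; an op avoiding the whole window 10..11 is ordered, any other is concurrent
#1 [1,2]: before
#2 [3,7]: before
#3 [4,5]: before
#4 [6,8]: before
#5 [9,12]: concurrent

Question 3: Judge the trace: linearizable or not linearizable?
linearizable

a witness: #1, #2, #3, #4, #5, #6
1. #1 put(48), leaving queue <48>
2. #2 take() → 48, leaving queue <>
3. #3 put(84), leaving queue <84>
4. #4 take() → 84, leaving queue <>
5. #5 put(90), leaving queue <90>
6. #6 put(42), leaving queue <90,42>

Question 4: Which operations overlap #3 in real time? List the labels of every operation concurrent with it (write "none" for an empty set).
#2

#3 runs from 4 to 5; window-overlapping ops are concurrent
#1 [1,2]: before
#2 [3,7]: concurrent
#4 [6,8]: after
#5 [9,12]: after
#6 [10,11]: after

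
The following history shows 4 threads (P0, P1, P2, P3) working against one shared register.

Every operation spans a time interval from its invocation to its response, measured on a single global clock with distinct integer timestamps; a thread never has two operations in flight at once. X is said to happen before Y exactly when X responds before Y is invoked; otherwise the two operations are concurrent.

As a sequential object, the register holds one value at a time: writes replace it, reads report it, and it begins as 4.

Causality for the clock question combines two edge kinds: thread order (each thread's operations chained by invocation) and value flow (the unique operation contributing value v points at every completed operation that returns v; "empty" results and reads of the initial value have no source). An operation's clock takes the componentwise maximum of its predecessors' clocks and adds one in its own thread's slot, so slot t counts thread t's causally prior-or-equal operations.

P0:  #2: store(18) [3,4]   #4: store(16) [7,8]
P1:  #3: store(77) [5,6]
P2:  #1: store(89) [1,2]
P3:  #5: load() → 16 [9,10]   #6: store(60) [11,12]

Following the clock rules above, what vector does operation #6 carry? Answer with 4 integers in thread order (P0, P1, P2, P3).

root op #1, invoked 1: fresh clock plus P2's own tick → (0, 0, 1, 0)
root op #3, invoked 5: fresh clock plus P1's own tick → (0, 1, 0, 0)
root op #2, invoked 3: fresh clock plus P0's own tick → (1, 0, 0, 0)
merge at #4 (invoked 7): VC(#2)=(1, 0, 0, 0), own-thread bump on P0 → (2, 0, 0, 0)
merge at #5 (invoked 9): VC(#4)=(2, 0, 0, 0), own-thread bump on P3 → (2, 0, 0, 1)
merge at #6 (invoked 11): VC(#5)=(2, 0, 0, 1), own-thread bump on P3 → (2, 0, 0, 2)
target: VC(#6) = (2, 0, 0, 2)

(2, 0, 0, 2)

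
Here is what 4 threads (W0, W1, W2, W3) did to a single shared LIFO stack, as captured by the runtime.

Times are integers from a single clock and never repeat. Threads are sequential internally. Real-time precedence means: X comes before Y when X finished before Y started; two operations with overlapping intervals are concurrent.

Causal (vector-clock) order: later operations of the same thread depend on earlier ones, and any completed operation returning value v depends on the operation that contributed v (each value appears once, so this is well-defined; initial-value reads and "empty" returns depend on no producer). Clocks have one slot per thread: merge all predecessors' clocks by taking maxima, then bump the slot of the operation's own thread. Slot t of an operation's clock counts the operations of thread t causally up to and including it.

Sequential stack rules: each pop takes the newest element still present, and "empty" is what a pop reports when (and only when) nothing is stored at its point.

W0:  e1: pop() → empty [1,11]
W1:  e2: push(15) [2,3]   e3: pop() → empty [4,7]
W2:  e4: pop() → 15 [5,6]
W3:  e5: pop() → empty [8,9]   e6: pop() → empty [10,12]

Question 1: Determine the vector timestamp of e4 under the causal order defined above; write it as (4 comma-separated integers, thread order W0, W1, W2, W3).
e5, invoked 8, has no incoming edges; only W3's bump applies → (0, 0, 0, 1)
e2, invoked 2, has no incoming edges; only W1's bump applies → (0, 1, 0, 0)
e1, invoked 1, has no incoming edges; only W0's bump applies → (1, 0, 0, 0)
VC(e6, invoked at 10): max of VC(e5)=(0, 0, 0, 1), then +1 on thread W3 → (0, 0, 0, 2)
VC(e4, invoked at 5): max of VC(e2)=(0, 1, 0, 0), then +1 on thread W2 → (0, 1, 1, 0)
VC(e3, invoked at 4): max of VC(e2)=(0, 1, 0, 0), then +1 on thread W1 → (0, 2, 0, 0)
target: VC(e4) = (0, 1, 1, 0)

(0, 1, 1, 0)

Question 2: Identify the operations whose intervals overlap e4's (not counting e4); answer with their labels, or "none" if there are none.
concurrent with e4 ([5,6]): every op whose interval crosses 5..6
e1 [1,11]: concurrent
e2 [2,3]: before
e3 [4,7]: concurrent
e5 [8,9]: after
e6 [10,12]: after

e1, e3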